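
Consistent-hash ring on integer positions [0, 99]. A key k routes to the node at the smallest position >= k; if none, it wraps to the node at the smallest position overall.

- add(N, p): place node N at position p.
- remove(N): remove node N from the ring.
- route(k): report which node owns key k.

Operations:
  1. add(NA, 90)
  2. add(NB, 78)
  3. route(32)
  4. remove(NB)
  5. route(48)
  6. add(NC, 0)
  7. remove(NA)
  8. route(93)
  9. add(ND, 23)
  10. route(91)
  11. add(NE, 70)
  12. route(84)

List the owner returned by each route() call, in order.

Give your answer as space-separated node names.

Op 1: add NA@90 -> ring=[90:NA]
Op 2: add NB@78 -> ring=[78:NB,90:NA]
Op 3: route key 32: smallest pos >= 32 is 78 -> NB
Op 4: remove NB -> ring=[90:NA]
Op 5: route key 48: smallest pos >= 48 is 90 -> NA
Op 6: add NC@0 -> ring=[0:NC,90:NA]
Op 7: remove NA -> ring=[0:NC]
Op 8: route key 93: none >= 93, wrap to smallest pos 0 -> NC
Op 9: add ND@23 -> ring=[0:NC,23:ND]
Op 10: route key 91: none >= 91, wrap to smallest pos 0 -> NC
Op 11: add NE@70 -> ring=[0:NC,23:ND,70:NE]
Op 12: route key 84: none >= 84, wrap to smallest pos 0 -> NC

Answer: NB NA NC NC NC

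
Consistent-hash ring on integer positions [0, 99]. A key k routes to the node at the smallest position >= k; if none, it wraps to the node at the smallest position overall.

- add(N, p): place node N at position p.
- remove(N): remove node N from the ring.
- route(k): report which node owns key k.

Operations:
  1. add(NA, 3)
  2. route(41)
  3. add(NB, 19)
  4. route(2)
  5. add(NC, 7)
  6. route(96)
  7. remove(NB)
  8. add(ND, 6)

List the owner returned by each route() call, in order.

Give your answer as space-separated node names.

Op 1: add NA@3 -> ring=[3:NA]
Op 2: route key 41: none >= 41, wrap to smallest pos 3 -> NA
Op 3: add NB@19 -> ring=[3:NA,19:NB]
Op 4: route key 2: smallest pos >= 2 is 3 -> NA
Op 5: add NC@7 -> ring=[3:NA,7:NC,19:NB]
Op 6: route key 96: none >= 96, wrap to smallest pos 3 -> NA
Op 7: remove NB -> ring=[3:NA,7:NC]
Op 8: add ND@6 -> ring=[3:NA,6:ND,7:NC]

Answer: NA NA NA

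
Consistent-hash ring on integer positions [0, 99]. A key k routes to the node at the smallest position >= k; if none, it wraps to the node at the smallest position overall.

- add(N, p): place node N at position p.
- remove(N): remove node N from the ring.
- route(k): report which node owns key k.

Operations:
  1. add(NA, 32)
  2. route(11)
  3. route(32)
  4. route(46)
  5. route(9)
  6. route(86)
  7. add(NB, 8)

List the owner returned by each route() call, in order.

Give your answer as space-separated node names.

Answer: NA NA NA NA NA

Derivation:
Op 1: add NA@32 -> ring=[32:NA]
Op 2: route key 11: smallest pos >= 11 is 32 -> NA
Op 3: route key 32: smallest pos >= 32 is 32 -> NA
Op 4: route key 46: none >= 46, wrap to smallest pos 32 -> NA
Op 5: route key 9: smallest pos >= 9 is 32 -> NA
Op 6: route key 86: none >= 86, wrap to smallest pos 32 -> NA
Op 7: add NB@8 -> ring=[8:NB,32:NA]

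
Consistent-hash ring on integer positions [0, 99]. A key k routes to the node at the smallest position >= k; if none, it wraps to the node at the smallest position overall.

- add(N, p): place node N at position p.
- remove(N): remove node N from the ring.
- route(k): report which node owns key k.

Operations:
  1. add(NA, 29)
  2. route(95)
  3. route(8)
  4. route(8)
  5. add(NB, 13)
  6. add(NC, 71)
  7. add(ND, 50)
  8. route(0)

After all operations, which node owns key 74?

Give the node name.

Op 1: add NA@29 -> ring=[29:NA]
Op 2: route key 95: none >= 95, wrap to smallest pos 29 -> NA
Op 3: route key 8: smallest pos >= 8 is 29 -> NA
Op 4: route key 8: smallest pos >= 8 is 29 -> NA
Op 5: add NB@13 -> ring=[13:NB,29:NA]
Op 6: add NC@71 -> ring=[13:NB,29:NA,71:NC]
Op 7: add ND@50 -> ring=[13:NB,29:NA,50:ND,71:NC]
Op 8: route key 0: smallest pos >= 0 is 13 -> NB
Final route key 74: none >= 74, wrap to smallest pos 13 -> NB

Answer: NB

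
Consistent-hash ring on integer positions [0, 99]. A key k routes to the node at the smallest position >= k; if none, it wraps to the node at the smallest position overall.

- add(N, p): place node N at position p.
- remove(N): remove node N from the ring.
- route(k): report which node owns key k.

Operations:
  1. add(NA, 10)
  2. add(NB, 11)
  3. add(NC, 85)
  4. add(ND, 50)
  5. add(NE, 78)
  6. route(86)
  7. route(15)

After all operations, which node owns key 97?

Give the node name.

Answer: NA

Derivation:
Op 1: add NA@10 -> ring=[10:NA]
Op 2: add NB@11 -> ring=[10:NA,11:NB]
Op 3: add NC@85 -> ring=[10:NA,11:NB,85:NC]
Op 4: add ND@50 -> ring=[10:NA,11:NB,50:ND,85:NC]
Op 5: add NE@78 -> ring=[10:NA,11:NB,50:ND,78:NE,85:NC]
Op 6: route key 86: none >= 86, wrap to smallest pos 10 -> NA
Op 7: route key 15: smallest pos >= 15 is 50 -> ND
Final route key 97: none >= 97, wrap to smallest pos 10 -> NA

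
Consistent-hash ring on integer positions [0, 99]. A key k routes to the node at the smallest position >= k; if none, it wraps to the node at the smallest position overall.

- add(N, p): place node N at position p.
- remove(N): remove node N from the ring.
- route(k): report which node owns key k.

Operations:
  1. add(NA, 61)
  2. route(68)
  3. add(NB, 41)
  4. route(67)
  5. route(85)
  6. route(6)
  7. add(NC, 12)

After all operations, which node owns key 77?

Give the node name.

Op 1: add NA@61 -> ring=[61:NA]
Op 2: route key 68: none >= 68, wrap to smallest pos 61 -> NA
Op 3: add NB@41 -> ring=[41:NB,61:NA]
Op 4: route key 67: none >= 67, wrap to smallest pos 41 -> NB
Op 5: route key 85: none >= 85, wrap to smallest pos 41 -> NB
Op 6: route key 6: smallest pos >= 6 is 41 -> NB
Op 7: add NC@12 -> ring=[12:NC,41:NB,61:NA]
Final route key 77: none >= 77, wrap to smallest pos 12 -> NC

Answer: NC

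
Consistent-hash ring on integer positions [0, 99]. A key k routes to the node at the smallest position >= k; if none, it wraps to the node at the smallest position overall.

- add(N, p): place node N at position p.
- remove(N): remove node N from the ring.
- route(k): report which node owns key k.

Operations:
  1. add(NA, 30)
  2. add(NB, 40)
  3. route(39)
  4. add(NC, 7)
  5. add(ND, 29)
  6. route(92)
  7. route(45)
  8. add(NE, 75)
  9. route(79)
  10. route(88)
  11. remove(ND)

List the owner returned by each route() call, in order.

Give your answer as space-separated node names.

Answer: NB NC NC NC NC

Derivation:
Op 1: add NA@30 -> ring=[30:NA]
Op 2: add NB@40 -> ring=[30:NA,40:NB]
Op 3: route key 39: smallest pos >= 39 is 40 -> NB
Op 4: add NC@7 -> ring=[7:NC,30:NA,40:NB]
Op 5: add ND@29 -> ring=[7:NC,29:ND,30:NA,40:NB]
Op 6: route key 92: none >= 92, wrap to smallest pos 7 -> NC
Op 7: route key 45: none >= 45, wrap to smallest pos 7 -> NC
Op 8: add NE@75 -> ring=[7:NC,29:ND,30:NA,40:NB,75:NE]
Op 9: route key 79: none >= 79, wrap to smallest pos 7 -> NC
Op 10: route key 88: none >= 88, wrap to smallest pos 7 -> NC
Op 11: remove ND -> ring=[7:NC,30:NA,40:NB,75:NE]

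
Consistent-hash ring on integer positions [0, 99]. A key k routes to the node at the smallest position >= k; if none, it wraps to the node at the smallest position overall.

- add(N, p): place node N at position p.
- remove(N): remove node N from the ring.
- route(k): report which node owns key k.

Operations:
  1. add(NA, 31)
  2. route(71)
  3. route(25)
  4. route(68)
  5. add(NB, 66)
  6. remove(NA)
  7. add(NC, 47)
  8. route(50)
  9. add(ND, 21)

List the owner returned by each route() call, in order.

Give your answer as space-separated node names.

Op 1: add NA@31 -> ring=[31:NA]
Op 2: route key 71: none >= 71, wrap to smallest pos 31 -> NA
Op 3: route key 25: smallest pos >= 25 is 31 -> NA
Op 4: route key 68: none >= 68, wrap to smallest pos 31 -> NA
Op 5: add NB@66 -> ring=[31:NA,66:NB]
Op 6: remove NA -> ring=[66:NB]
Op 7: add NC@47 -> ring=[47:NC,66:NB]
Op 8: route key 50: smallest pos >= 50 is 66 -> NB
Op 9: add ND@21 -> ring=[21:ND,47:NC,66:NB]

Answer: NA NA NA NB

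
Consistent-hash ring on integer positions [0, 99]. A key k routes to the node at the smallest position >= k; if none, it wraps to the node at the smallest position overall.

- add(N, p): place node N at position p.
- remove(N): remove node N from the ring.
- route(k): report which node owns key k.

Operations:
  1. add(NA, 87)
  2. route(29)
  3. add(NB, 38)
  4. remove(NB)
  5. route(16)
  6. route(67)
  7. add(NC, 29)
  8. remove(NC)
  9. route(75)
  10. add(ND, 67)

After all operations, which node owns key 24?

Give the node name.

Op 1: add NA@87 -> ring=[87:NA]
Op 2: route key 29: smallest pos >= 29 is 87 -> NA
Op 3: add NB@38 -> ring=[38:NB,87:NA]
Op 4: remove NB -> ring=[87:NA]
Op 5: route key 16: smallest pos >= 16 is 87 -> NA
Op 6: route key 67: smallest pos >= 67 is 87 -> NA
Op 7: add NC@29 -> ring=[29:NC,87:NA]
Op 8: remove NC -> ring=[87:NA]
Op 9: route key 75: smallest pos >= 75 is 87 -> NA
Op 10: add ND@67 -> ring=[67:ND,87:NA]
Final route key 24: smallest pos >= 24 is 67 -> ND

Answer: ND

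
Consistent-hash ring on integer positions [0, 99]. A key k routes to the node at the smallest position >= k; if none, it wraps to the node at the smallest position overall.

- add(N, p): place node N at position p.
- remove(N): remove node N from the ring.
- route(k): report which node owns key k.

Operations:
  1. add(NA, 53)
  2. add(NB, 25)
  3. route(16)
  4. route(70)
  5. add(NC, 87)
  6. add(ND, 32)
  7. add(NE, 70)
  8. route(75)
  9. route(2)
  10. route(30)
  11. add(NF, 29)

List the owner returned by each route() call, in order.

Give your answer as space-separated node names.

Answer: NB NB NC NB ND

Derivation:
Op 1: add NA@53 -> ring=[53:NA]
Op 2: add NB@25 -> ring=[25:NB,53:NA]
Op 3: route key 16: smallest pos >= 16 is 25 -> NB
Op 4: route key 70: none >= 70, wrap to smallest pos 25 -> NB
Op 5: add NC@87 -> ring=[25:NB,53:NA,87:NC]
Op 6: add ND@32 -> ring=[25:NB,32:ND,53:NA,87:NC]
Op 7: add NE@70 -> ring=[25:NB,32:ND,53:NA,70:NE,87:NC]
Op 8: route key 75: smallest pos >= 75 is 87 -> NC
Op 9: route key 2: smallest pos >= 2 is 25 -> NB
Op 10: route key 30: smallest pos >= 30 is 32 -> ND
Op 11: add NF@29 -> ring=[25:NB,29:NF,32:ND,53:NA,70:NE,87:NC]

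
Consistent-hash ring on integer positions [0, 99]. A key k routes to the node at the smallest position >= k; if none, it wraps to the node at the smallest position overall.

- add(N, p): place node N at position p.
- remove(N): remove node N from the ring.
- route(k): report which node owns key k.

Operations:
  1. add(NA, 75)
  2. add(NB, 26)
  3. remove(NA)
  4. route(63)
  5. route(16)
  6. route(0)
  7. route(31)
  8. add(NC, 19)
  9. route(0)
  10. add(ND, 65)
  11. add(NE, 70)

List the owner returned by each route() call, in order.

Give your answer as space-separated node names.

Answer: NB NB NB NB NC

Derivation:
Op 1: add NA@75 -> ring=[75:NA]
Op 2: add NB@26 -> ring=[26:NB,75:NA]
Op 3: remove NA -> ring=[26:NB]
Op 4: route key 63: none >= 63, wrap to smallest pos 26 -> NB
Op 5: route key 16: smallest pos >= 16 is 26 -> NB
Op 6: route key 0: smallest pos >= 0 is 26 -> NB
Op 7: route key 31: none >= 31, wrap to smallest pos 26 -> NB
Op 8: add NC@19 -> ring=[19:NC,26:NB]
Op 9: route key 0: smallest pos >= 0 is 19 -> NC
Op 10: add ND@65 -> ring=[19:NC,26:NB,65:ND]
Op 11: add NE@70 -> ring=[19:NC,26:NB,65:ND,70:NE]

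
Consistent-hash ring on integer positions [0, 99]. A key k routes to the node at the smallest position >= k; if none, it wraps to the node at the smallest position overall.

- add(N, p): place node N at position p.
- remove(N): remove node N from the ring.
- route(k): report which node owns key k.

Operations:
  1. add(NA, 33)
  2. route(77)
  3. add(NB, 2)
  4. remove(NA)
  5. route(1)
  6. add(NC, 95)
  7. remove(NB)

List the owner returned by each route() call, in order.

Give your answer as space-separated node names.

Answer: NA NB

Derivation:
Op 1: add NA@33 -> ring=[33:NA]
Op 2: route key 77: none >= 77, wrap to smallest pos 33 -> NA
Op 3: add NB@2 -> ring=[2:NB,33:NA]
Op 4: remove NA -> ring=[2:NB]
Op 5: route key 1: smallest pos >= 1 is 2 -> NB
Op 6: add NC@95 -> ring=[2:NB,95:NC]
Op 7: remove NB -> ring=[95:NC]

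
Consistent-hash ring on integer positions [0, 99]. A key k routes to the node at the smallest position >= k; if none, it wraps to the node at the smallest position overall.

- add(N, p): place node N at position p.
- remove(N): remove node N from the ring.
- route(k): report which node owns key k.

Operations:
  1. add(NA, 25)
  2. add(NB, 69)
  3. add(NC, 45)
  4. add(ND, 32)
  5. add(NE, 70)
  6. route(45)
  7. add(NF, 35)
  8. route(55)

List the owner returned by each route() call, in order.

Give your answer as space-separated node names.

Op 1: add NA@25 -> ring=[25:NA]
Op 2: add NB@69 -> ring=[25:NA,69:NB]
Op 3: add NC@45 -> ring=[25:NA,45:NC,69:NB]
Op 4: add ND@32 -> ring=[25:NA,32:ND,45:NC,69:NB]
Op 5: add NE@70 -> ring=[25:NA,32:ND,45:NC,69:NB,70:NE]
Op 6: route key 45: smallest pos >= 45 is 45 -> NC
Op 7: add NF@35 -> ring=[25:NA,32:ND,35:NF,45:NC,69:NB,70:NE]
Op 8: route key 55: smallest pos >= 55 is 69 -> NB

Answer: NC NB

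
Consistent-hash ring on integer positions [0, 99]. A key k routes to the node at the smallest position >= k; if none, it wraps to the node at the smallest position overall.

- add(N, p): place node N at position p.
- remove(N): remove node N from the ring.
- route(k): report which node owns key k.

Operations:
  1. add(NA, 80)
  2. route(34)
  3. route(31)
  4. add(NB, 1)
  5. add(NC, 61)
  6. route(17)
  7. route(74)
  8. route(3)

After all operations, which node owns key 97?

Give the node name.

Op 1: add NA@80 -> ring=[80:NA]
Op 2: route key 34: smallest pos >= 34 is 80 -> NA
Op 3: route key 31: smallest pos >= 31 is 80 -> NA
Op 4: add NB@1 -> ring=[1:NB,80:NA]
Op 5: add NC@61 -> ring=[1:NB,61:NC,80:NA]
Op 6: route key 17: smallest pos >= 17 is 61 -> NC
Op 7: route key 74: smallest pos >= 74 is 80 -> NA
Op 8: route key 3: smallest pos >= 3 is 61 -> NC
Final route key 97: none >= 97, wrap to smallest pos 1 -> NB

Answer: NB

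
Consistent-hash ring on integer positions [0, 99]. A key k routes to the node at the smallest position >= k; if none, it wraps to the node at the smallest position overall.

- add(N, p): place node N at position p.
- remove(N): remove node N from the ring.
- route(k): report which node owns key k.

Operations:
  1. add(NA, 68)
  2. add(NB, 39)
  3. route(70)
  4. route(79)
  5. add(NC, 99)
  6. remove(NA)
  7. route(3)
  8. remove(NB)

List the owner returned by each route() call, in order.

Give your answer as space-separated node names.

Answer: NB NB NB

Derivation:
Op 1: add NA@68 -> ring=[68:NA]
Op 2: add NB@39 -> ring=[39:NB,68:NA]
Op 3: route key 70: none >= 70, wrap to smallest pos 39 -> NB
Op 4: route key 79: none >= 79, wrap to smallest pos 39 -> NB
Op 5: add NC@99 -> ring=[39:NB,68:NA,99:NC]
Op 6: remove NA -> ring=[39:NB,99:NC]
Op 7: route key 3: smallest pos >= 3 is 39 -> NB
Op 8: remove NB -> ring=[99:NC]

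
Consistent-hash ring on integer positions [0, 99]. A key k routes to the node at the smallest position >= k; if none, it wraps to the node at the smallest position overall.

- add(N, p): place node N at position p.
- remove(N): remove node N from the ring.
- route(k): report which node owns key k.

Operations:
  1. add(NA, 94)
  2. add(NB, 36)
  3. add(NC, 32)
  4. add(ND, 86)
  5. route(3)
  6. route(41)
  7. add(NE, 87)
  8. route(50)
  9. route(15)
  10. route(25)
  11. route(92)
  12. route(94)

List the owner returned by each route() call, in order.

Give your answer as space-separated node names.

Answer: NC ND ND NC NC NA NA

Derivation:
Op 1: add NA@94 -> ring=[94:NA]
Op 2: add NB@36 -> ring=[36:NB,94:NA]
Op 3: add NC@32 -> ring=[32:NC,36:NB,94:NA]
Op 4: add ND@86 -> ring=[32:NC,36:NB,86:ND,94:NA]
Op 5: route key 3: smallest pos >= 3 is 32 -> NC
Op 6: route key 41: smallest pos >= 41 is 86 -> ND
Op 7: add NE@87 -> ring=[32:NC,36:NB,86:ND,87:NE,94:NA]
Op 8: route key 50: smallest pos >= 50 is 86 -> ND
Op 9: route key 15: smallest pos >= 15 is 32 -> NC
Op 10: route key 25: smallest pos >= 25 is 32 -> NC
Op 11: route key 92: smallest pos >= 92 is 94 -> NA
Op 12: route key 94: smallest pos >= 94 is 94 -> NA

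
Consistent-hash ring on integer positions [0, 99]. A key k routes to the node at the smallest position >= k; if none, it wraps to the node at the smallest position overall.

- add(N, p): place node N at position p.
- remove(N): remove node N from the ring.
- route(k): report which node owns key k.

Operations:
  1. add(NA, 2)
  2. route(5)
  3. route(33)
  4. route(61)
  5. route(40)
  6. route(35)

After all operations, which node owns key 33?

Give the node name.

Op 1: add NA@2 -> ring=[2:NA]
Op 2: route key 5: none >= 5, wrap to smallest pos 2 -> NA
Op 3: route key 33: none >= 33, wrap to smallest pos 2 -> NA
Op 4: route key 61: none >= 61, wrap to smallest pos 2 -> NA
Op 5: route key 40: none >= 40, wrap to smallest pos 2 -> NA
Op 6: route key 35: none >= 35, wrap to smallest pos 2 -> NA
Final route key 33: none >= 33, wrap to smallest pos 2 -> NA

Answer: NA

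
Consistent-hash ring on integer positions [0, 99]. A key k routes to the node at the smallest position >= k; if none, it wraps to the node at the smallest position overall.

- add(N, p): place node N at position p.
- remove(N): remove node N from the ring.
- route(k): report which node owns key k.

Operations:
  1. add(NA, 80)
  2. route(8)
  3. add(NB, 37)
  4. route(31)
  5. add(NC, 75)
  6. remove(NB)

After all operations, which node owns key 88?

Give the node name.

Op 1: add NA@80 -> ring=[80:NA]
Op 2: route key 8: smallest pos >= 8 is 80 -> NA
Op 3: add NB@37 -> ring=[37:NB,80:NA]
Op 4: route key 31: smallest pos >= 31 is 37 -> NB
Op 5: add NC@75 -> ring=[37:NB,75:NC,80:NA]
Op 6: remove NB -> ring=[75:NC,80:NA]
Final route key 88: none >= 88, wrap to smallest pos 75 -> NC

Answer: NC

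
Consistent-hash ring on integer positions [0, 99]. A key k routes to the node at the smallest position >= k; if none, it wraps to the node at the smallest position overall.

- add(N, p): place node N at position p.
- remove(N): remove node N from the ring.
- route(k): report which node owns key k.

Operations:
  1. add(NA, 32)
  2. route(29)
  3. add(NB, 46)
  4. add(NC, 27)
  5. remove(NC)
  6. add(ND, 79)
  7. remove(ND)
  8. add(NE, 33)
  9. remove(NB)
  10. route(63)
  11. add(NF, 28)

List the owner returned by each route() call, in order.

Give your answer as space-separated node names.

Op 1: add NA@32 -> ring=[32:NA]
Op 2: route key 29: smallest pos >= 29 is 32 -> NA
Op 3: add NB@46 -> ring=[32:NA,46:NB]
Op 4: add NC@27 -> ring=[27:NC,32:NA,46:NB]
Op 5: remove NC -> ring=[32:NA,46:NB]
Op 6: add ND@79 -> ring=[32:NA,46:NB,79:ND]
Op 7: remove ND -> ring=[32:NA,46:NB]
Op 8: add NE@33 -> ring=[32:NA,33:NE,46:NB]
Op 9: remove NB -> ring=[32:NA,33:NE]
Op 10: route key 63: none >= 63, wrap to smallest pos 32 -> NA
Op 11: add NF@28 -> ring=[28:NF,32:NA,33:NE]

Answer: NA NA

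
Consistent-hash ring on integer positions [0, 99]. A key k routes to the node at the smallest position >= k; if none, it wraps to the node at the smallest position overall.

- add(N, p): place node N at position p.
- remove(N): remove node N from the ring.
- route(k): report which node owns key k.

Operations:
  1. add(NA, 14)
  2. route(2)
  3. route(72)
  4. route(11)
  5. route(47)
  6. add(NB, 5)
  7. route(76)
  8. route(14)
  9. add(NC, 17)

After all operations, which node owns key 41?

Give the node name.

Op 1: add NA@14 -> ring=[14:NA]
Op 2: route key 2: smallest pos >= 2 is 14 -> NA
Op 3: route key 72: none >= 72, wrap to smallest pos 14 -> NA
Op 4: route key 11: smallest pos >= 11 is 14 -> NA
Op 5: route key 47: none >= 47, wrap to smallest pos 14 -> NA
Op 6: add NB@5 -> ring=[5:NB,14:NA]
Op 7: route key 76: none >= 76, wrap to smallest pos 5 -> NB
Op 8: route key 14: smallest pos >= 14 is 14 -> NA
Op 9: add NC@17 -> ring=[5:NB,14:NA,17:NC]
Final route key 41: none >= 41, wrap to smallest pos 5 -> NB

Answer: NB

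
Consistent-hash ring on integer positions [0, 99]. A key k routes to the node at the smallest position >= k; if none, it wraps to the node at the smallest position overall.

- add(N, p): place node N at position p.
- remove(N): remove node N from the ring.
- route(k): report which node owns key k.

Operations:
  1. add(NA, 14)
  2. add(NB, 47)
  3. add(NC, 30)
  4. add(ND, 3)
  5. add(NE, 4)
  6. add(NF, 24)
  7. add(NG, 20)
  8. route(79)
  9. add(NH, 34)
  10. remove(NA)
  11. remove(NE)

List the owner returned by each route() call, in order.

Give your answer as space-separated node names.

Answer: ND

Derivation:
Op 1: add NA@14 -> ring=[14:NA]
Op 2: add NB@47 -> ring=[14:NA,47:NB]
Op 3: add NC@30 -> ring=[14:NA,30:NC,47:NB]
Op 4: add ND@3 -> ring=[3:ND,14:NA,30:NC,47:NB]
Op 5: add NE@4 -> ring=[3:ND,4:NE,14:NA,30:NC,47:NB]
Op 6: add NF@24 -> ring=[3:ND,4:NE,14:NA,24:NF,30:NC,47:NB]
Op 7: add NG@20 -> ring=[3:ND,4:NE,14:NA,20:NG,24:NF,30:NC,47:NB]
Op 8: route key 79: none >= 79, wrap to smallest pos 3 -> ND
Op 9: add NH@34 -> ring=[3:ND,4:NE,14:NA,20:NG,24:NF,30:NC,34:NH,47:NB]
Op 10: remove NA -> ring=[3:ND,4:NE,20:NG,24:NF,30:NC,34:NH,47:NB]
Op 11: remove NE -> ring=[3:ND,20:NG,24:NF,30:NC,34:NH,47:NB]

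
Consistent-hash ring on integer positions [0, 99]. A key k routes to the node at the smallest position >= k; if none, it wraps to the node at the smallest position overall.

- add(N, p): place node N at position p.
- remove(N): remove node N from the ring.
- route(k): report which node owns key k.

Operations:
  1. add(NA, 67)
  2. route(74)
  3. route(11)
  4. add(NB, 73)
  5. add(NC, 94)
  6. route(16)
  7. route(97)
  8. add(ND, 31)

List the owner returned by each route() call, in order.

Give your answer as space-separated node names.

Op 1: add NA@67 -> ring=[67:NA]
Op 2: route key 74: none >= 74, wrap to smallest pos 67 -> NA
Op 3: route key 11: smallest pos >= 11 is 67 -> NA
Op 4: add NB@73 -> ring=[67:NA,73:NB]
Op 5: add NC@94 -> ring=[67:NA,73:NB,94:NC]
Op 6: route key 16: smallest pos >= 16 is 67 -> NA
Op 7: route key 97: none >= 97, wrap to smallest pos 67 -> NA
Op 8: add ND@31 -> ring=[31:ND,67:NA,73:NB,94:NC]

Answer: NA NA NA NA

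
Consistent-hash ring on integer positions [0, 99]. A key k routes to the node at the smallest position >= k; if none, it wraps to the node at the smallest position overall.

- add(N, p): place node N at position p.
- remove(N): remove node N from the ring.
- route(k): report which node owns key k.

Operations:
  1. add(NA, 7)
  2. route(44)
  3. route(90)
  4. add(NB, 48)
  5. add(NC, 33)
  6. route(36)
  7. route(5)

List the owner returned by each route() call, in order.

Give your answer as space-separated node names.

Op 1: add NA@7 -> ring=[7:NA]
Op 2: route key 44: none >= 44, wrap to smallest pos 7 -> NA
Op 3: route key 90: none >= 90, wrap to smallest pos 7 -> NA
Op 4: add NB@48 -> ring=[7:NA,48:NB]
Op 5: add NC@33 -> ring=[7:NA,33:NC,48:NB]
Op 6: route key 36: smallest pos >= 36 is 48 -> NB
Op 7: route key 5: smallest pos >= 5 is 7 -> NA

Answer: NA NA NB NA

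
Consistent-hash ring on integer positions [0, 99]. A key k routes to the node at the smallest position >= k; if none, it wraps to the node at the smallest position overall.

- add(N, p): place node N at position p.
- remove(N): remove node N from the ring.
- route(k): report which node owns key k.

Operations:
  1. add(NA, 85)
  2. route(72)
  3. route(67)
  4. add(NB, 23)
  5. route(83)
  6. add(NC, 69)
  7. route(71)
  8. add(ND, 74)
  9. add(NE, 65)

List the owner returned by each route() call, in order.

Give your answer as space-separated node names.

Answer: NA NA NA NA

Derivation:
Op 1: add NA@85 -> ring=[85:NA]
Op 2: route key 72: smallest pos >= 72 is 85 -> NA
Op 3: route key 67: smallest pos >= 67 is 85 -> NA
Op 4: add NB@23 -> ring=[23:NB,85:NA]
Op 5: route key 83: smallest pos >= 83 is 85 -> NA
Op 6: add NC@69 -> ring=[23:NB,69:NC,85:NA]
Op 7: route key 71: smallest pos >= 71 is 85 -> NA
Op 8: add ND@74 -> ring=[23:NB,69:NC,74:ND,85:NA]
Op 9: add NE@65 -> ring=[23:NB,65:NE,69:NC,74:ND,85:NA]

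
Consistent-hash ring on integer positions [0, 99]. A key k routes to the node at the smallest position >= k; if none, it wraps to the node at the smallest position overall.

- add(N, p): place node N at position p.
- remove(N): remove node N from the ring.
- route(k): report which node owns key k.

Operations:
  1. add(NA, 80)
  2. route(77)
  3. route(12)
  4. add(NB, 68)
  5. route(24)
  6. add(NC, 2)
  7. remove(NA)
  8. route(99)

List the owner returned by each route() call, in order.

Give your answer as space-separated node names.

Op 1: add NA@80 -> ring=[80:NA]
Op 2: route key 77: smallest pos >= 77 is 80 -> NA
Op 3: route key 12: smallest pos >= 12 is 80 -> NA
Op 4: add NB@68 -> ring=[68:NB,80:NA]
Op 5: route key 24: smallest pos >= 24 is 68 -> NB
Op 6: add NC@2 -> ring=[2:NC,68:NB,80:NA]
Op 7: remove NA -> ring=[2:NC,68:NB]
Op 8: route key 99: none >= 99, wrap to smallest pos 2 -> NC

Answer: NA NA NB NC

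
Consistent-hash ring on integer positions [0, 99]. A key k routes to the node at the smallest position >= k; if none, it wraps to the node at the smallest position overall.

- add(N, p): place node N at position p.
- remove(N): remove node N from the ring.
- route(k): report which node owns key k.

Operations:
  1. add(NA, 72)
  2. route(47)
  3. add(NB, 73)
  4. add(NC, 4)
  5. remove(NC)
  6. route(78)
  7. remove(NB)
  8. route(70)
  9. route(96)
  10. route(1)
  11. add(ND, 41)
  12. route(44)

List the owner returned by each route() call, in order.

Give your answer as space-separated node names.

Op 1: add NA@72 -> ring=[72:NA]
Op 2: route key 47: smallest pos >= 47 is 72 -> NA
Op 3: add NB@73 -> ring=[72:NA,73:NB]
Op 4: add NC@4 -> ring=[4:NC,72:NA,73:NB]
Op 5: remove NC -> ring=[72:NA,73:NB]
Op 6: route key 78: none >= 78, wrap to smallest pos 72 -> NA
Op 7: remove NB -> ring=[72:NA]
Op 8: route key 70: smallest pos >= 70 is 72 -> NA
Op 9: route key 96: none >= 96, wrap to smallest pos 72 -> NA
Op 10: route key 1: smallest pos >= 1 is 72 -> NA
Op 11: add ND@41 -> ring=[41:ND,72:NA]
Op 12: route key 44: smallest pos >= 44 is 72 -> NA

Answer: NA NA NA NA NA NA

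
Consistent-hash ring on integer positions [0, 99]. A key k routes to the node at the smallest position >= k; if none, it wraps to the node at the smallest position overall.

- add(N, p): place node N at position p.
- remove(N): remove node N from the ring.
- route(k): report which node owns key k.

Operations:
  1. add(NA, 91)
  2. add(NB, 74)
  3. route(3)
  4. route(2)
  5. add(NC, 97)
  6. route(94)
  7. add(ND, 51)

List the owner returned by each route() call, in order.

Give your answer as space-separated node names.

Op 1: add NA@91 -> ring=[91:NA]
Op 2: add NB@74 -> ring=[74:NB,91:NA]
Op 3: route key 3: smallest pos >= 3 is 74 -> NB
Op 4: route key 2: smallest pos >= 2 is 74 -> NB
Op 5: add NC@97 -> ring=[74:NB,91:NA,97:NC]
Op 6: route key 94: smallest pos >= 94 is 97 -> NC
Op 7: add ND@51 -> ring=[51:ND,74:NB,91:NA,97:NC]

Answer: NB NB NC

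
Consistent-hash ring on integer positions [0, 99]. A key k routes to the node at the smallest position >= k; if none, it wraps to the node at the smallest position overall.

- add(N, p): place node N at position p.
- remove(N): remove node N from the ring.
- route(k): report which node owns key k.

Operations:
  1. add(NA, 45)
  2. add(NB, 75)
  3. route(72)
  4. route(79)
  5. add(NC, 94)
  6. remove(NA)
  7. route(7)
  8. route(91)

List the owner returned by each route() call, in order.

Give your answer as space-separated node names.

Op 1: add NA@45 -> ring=[45:NA]
Op 2: add NB@75 -> ring=[45:NA,75:NB]
Op 3: route key 72: smallest pos >= 72 is 75 -> NB
Op 4: route key 79: none >= 79, wrap to smallest pos 45 -> NA
Op 5: add NC@94 -> ring=[45:NA,75:NB,94:NC]
Op 6: remove NA -> ring=[75:NB,94:NC]
Op 7: route key 7: smallest pos >= 7 is 75 -> NB
Op 8: route key 91: smallest pos >= 91 is 94 -> NC

Answer: NB NA NB NC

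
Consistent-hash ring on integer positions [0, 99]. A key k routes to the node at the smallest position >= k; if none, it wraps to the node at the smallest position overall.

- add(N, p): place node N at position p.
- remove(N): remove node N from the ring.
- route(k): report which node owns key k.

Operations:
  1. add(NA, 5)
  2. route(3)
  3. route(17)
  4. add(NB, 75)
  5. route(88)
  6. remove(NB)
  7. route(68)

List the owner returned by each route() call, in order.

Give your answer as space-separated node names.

Answer: NA NA NA NA

Derivation:
Op 1: add NA@5 -> ring=[5:NA]
Op 2: route key 3: smallest pos >= 3 is 5 -> NA
Op 3: route key 17: none >= 17, wrap to smallest pos 5 -> NA
Op 4: add NB@75 -> ring=[5:NA,75:NB]
Op 5: route key 88: none >= 88, wrap to smallest pos 5 -> NA
Op 6: remove NB -> ring=[5:NA]
Op 7: route key 68: none >= 68, wrap to smallest pos 5 -> NA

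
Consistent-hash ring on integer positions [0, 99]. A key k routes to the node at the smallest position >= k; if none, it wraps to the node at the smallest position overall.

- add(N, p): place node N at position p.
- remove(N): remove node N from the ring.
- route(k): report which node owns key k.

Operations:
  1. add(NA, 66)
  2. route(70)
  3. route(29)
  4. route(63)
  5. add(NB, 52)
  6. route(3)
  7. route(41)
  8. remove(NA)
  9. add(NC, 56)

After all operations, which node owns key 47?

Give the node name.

Op 1: add NA@66 -> ring=[66:NA]
Op 2: route key 70: none >= 70, wrap to smallest pos 66 -> NA
Op 3: route key 29: smallest pos >= 29 is 66 -> NA
Op 4: route key 63: smallest pos >= 63 is 66 -> NA
Op 5: add NB@52 -> ring=[52:NB,66:NA]
Op 6: route key 3: smallest pos >= 3 is 52 -> NB
Op 7: route key 41: smallest pos >= 41 is 52 -> NB
Op 8: remove NA -> ring=[52:NB]
Op 9: add NC@56 -> ring=[52:NB,56:NC]
Final route key 47: smallest pos >= 47 is 52 -> NB

Answer: NB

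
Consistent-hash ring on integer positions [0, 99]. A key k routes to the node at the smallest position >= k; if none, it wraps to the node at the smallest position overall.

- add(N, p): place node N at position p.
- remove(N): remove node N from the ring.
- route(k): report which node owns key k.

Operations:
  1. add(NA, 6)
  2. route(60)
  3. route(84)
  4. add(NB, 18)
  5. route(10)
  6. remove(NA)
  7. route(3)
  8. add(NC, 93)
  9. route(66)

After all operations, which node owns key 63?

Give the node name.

Answer: NC

Derivation:
Op 1: add NA@6 -> ring=[6:NA]
Op 2: route key 60: none >= 60, wrap to smallest pos 6 -> NA
Op 3: route key 84: none >= 84, wrap to smallest pos 6 -> NA
Op 4: add NB@18 -> ring=[6:NA,18:NB]
Op 5: route key 10: smallest pos >= 10 is 18 -> NB
Op 6: remove NA -> ring=[18:NB]
Op 7: route key 3: smallest pos >= 3 is 18 -> NB
Op 8: add NC@93 -> ring=[18:NB,93:NC]
Op 9: route key 66: smallest pos >= 66 is 93 -> NC
Final route key 63: smallest pos >= 63 is 93 -> NC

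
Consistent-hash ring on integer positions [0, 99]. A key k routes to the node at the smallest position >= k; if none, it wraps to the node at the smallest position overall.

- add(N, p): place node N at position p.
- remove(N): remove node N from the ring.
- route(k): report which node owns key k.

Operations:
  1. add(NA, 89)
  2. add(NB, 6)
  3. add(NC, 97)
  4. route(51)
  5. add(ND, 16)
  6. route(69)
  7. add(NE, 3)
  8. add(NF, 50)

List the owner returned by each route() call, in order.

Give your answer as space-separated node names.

Answer: NA NA

Derivation:
Op 1: add NA@89 -> ring=[89:NA]
Op 2: add NB@6 -> ring=[6:NB,89:NA]
Op 3: add NC@97 -> ring=[6:NB,89:NA,97:NC]
Op 4: route key 51: smallest pos >= 51 is 89 -> NA
Op 5: add ND@16 -> ring=[6:NB,16:ND,89:NA,97:NC]
Op 6: route key 69: smallest pos >= 69 is 89 -> NA
Op 7: add NE@3 -> ring=[3:NE,6:NB,16:ND,89:NA,97:NC]
Op 8: add NF@50 -> ring=[3:NE,6:NB,16:ND,50:NF,89:NA,97:NC]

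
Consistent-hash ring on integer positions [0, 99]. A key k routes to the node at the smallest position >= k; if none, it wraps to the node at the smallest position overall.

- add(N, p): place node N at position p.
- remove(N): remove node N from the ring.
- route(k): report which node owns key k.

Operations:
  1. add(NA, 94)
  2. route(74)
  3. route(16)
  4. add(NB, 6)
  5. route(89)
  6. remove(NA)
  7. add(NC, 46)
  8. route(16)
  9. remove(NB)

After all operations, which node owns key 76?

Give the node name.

Answer: NC

Derivation:
Op 1: add NA@94 -> ring=[94:NA]
Op 2: route key 74: smallest pos >= 74 is 94 -> NA
Op 3: route key 16: smallest pos >= 16 is 94 -> NA
Op 4: add NB@6 -> ring=[6:NB,94:NA]
Op 5: route key 89: smallest pos >= 89 is 94 -> NA
Op 6: remove NA -> ring=[6:NB]
Op 7: add NC@46 -> ring=[6:NB,46:NC]
Op 8: route key 16: smallest pos >= 16 is 46 -> NC
Op 9: remove NB -> ring=[46:NC]
Final route key 76: none >= 76, wrap to smallest pos 46 -> NC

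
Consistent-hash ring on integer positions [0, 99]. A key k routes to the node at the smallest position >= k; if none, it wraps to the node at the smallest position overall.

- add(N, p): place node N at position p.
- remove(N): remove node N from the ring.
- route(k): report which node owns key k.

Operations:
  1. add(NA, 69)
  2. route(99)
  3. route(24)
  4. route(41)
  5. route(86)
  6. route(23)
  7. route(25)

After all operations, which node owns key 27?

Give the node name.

Answer: NA

Derivation:
Op 1: add NA@69 -> ring=[69:NA]
Op 2: route key 99: none >= 99, wrap to smallest pos 69 -> NA
Op 3: route key 24: smallest pos >= 24 is 69 -> NA
Op 4: route key 41: smallest pos >= 41 is 69 -> NA
Op 5: route key 86: none >= 86, wrap to smallest pos 69 -> NA
Op 6: route key 23: smallest pos >= 23 is 69 -> NA
Op 7: route key 25: smallest pos >= 25 is 69 -> NA
Final route key 27: smallest pos >= 27 is 69 -> NA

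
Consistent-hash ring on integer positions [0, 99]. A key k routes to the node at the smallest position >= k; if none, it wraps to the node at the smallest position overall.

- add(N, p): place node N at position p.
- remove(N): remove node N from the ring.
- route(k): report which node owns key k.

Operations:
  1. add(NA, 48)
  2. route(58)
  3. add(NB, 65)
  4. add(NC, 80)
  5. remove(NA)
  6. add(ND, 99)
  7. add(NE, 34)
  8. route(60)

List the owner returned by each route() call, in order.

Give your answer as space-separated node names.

Answer: NA NB

Derivation:
Op 1: add NA@48 -> ring=[48:NA]
Op 2: route key 58: none >= 58, wrap to smallest pos 48 -> NA
Op 3: add NB@65 -> ring=[48:NA,65:NB]
Op 4: add NC@80 -> ring=[48:NA,65:NB,80:NC]
Op 5: remove NA -> ring=[65:NB,80:NC]
Op 6: add ND@99 -> ring=[65:NB,80:NC,99:ND]
Op 7: add NE@34 -> ring=[34:NE,65:NB,80:NC,99:ND]
Op 8: route key 60: smallest pos >= 60 is 65 -> NB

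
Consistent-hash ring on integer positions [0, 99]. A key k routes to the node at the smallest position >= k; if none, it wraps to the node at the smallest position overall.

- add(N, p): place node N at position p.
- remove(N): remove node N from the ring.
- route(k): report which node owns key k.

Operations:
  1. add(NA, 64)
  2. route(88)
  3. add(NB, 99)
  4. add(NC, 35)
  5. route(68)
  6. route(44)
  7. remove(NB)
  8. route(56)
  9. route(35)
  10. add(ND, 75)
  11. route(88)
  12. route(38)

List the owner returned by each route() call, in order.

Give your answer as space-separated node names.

Op 1: add NA@64 -> ring=[64:NA]
Op 2: route key 88: none >= 88, wrap to smallest pos 64 -> NA
Op 3: add NB@99 -> ring=[64:NA,99:NB]
Op 4: add NC@35 -> ring=[35:NC,64:NA,99:NB]
Op 5: route key 68: smallest pos >= 68 is 99 -> NB
Op 6: route key 44: smallest pos >= 44 is 64 -> NA
Op 7: remove NB -> ring=[35:NC,64:NA]
Op 8: route key 56: smallest pos >= 56 is 64 -> NA
Op 9: route key 35: smallest pos >= 35 is 35 -> NC
Op 10: add ND@75 -> ring=[35:NC,64:NA,75:ND]
Op 11: route key 88: none >= 88, wrap to smallest pos 35 -> NC
Op 12: route key 38: smallest pos >= 38 is 64 -> NA

Answer: NA NB NA NA NC NC NA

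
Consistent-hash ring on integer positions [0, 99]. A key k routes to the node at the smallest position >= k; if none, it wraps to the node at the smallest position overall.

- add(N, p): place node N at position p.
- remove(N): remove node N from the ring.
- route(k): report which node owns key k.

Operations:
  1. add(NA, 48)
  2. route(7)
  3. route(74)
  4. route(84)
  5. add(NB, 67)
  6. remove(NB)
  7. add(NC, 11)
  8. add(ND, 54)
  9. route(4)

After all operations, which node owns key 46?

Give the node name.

Answer: NA

Derivation:
Op 1: add NA@48 -> ring=[48:NA]
Op 2: route key 7: smallest pos >= 7 is 48 -> NA
Op 3: route key 74: none >= 74, wrap to smallest pos 48 -> NA
Op 4: route key 84: none >= 84, wrap to smallest pos 48 -> NA
Op 5: add NB@67 -> ring=[48:NA,67:NB]
Op 6: remove NB -> ring=[48:NA]
Op 7: add NC@11 -> ring=[11:NC,48:NA]
Op 8: add ND@54 -> ring=[11:NC,48:NA,54:ND]
Op 9: route key 4: smallest pos >= 4 is 11 -> NC
Final route key 46: smallest pos >= 46 is 48 -> NA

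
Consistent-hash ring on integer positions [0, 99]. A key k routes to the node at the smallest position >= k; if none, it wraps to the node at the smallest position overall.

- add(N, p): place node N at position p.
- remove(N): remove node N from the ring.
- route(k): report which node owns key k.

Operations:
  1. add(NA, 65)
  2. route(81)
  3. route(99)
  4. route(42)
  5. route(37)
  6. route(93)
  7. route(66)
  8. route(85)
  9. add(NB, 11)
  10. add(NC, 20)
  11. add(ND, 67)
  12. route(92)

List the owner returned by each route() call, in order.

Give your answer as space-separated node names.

Answer: NA NA NA NA NA NA NA NB

Derivation:
Op 1: add NA@65 -> ring=[65:NA]
Op 2: route key 81: none >= 81, wrap to smallest pos 65 -> NA
Op 3: route key 99: none >= 99, wrap to smallest pos 65 -> NA
Op 4: route key 42: smallest pos >= 42 is 65 -> NA
Op 5: route key 37: smallest pos >= 37 is 65 -> NA
Op 6: route key 93: none >= 93, wrap to smallest pos 65 -> NA
Op 7: route key 66: none >= 66, wrap to smallest pos 65 -> NA
Op 8: route key 85: none >= 85, wrap to smallest pos 65 -> NA
Op 9: add NB@11 -> ring=[11:NB,65:NA]
Op 10: add NC@20 -> ring=[11:NB,20:NC,65:NA]
Op 11: add ND@67 -> ring=[11:NB,20:NC,65:NA,67:ND]
Op 12: route key 92: none >= 92, wrap to smallest pos 11 -> NB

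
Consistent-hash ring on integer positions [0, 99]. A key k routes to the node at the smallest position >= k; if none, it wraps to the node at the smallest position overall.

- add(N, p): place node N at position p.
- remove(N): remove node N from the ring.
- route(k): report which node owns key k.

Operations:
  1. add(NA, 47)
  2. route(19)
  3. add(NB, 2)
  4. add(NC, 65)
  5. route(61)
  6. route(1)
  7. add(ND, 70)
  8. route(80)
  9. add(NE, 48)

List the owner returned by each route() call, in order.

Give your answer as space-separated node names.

Answer: NA NC NB NB

Derivation:
Op 1: add NA@47 -> ring=[47:NA]
Op 2: route key 19: smallest pos >= 19 is 47 -> NA
Op 3: add NB@2 -> ring=[2:NB,47:NA]
Op 4: add NC@65 -> ring=[2:NB,47:NA,65:NC]
Op 5: route key 61: smallest pos >= 61 is 65 -> NC
Op 6: route key 1: smallest pos >= 1 is 2 -> NB
Op 7: add ND@70 -> ring=[2:NB,47:NA,65:NC,70:ND]
Op 8: route key 80: none >= 80, wrap to smallest pos 2 -> NB
Op 9: add NE@48 -> ring=[2:NB,47:NA,48:NE,65:NC,70:ND]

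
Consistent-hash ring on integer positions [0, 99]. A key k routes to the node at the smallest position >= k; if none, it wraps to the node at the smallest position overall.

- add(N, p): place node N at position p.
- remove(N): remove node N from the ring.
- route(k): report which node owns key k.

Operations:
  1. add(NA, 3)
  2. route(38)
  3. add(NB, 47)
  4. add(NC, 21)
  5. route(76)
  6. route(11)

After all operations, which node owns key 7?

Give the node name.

Answer: NC

Derivation:
Op 1: add NA@3 -> ring=[3:NA]
Op 2: route key 38: none >= 38, wrap to smallest pos 3 -> NA
Op 3: add NB@47 -> ring=[3:NA,47:NB]
Op 4: add NC@21 -> ring=[3:NA,21:NC,47:NB]
Op 5: route key 76: none >= 76, wrap to smallest pos 3 -> NA
Op 6: route key 11: smallest pos >= 11 is 21 -> NC
Final route key 7: smallest pos >= 7 is 21 -> NC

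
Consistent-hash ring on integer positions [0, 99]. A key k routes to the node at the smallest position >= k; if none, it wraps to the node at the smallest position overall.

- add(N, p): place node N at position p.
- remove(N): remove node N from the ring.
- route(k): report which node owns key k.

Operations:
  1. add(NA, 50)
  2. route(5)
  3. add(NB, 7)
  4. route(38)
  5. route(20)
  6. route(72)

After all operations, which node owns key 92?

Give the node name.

Answer: NB

Derivation:
Op 1: add NA@50 -> ring=[50:NA]
Op 2: route key 5: smallest pos >= 5 is 50 -> NA
Op 3: add NB@7 -> ring=[7:NB,50:NA]
Op 4: route key 38: smallest pos >= 38 is 50 -> NA
Op 5: route key 20: smallest pos >= 20 is 50 -> NA
Op 6: route key 72: none >= 72, wrap to smallest pos 7 -> NB
Final route key 92: none >= 92, wrap to smallest pos 7 -> NB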